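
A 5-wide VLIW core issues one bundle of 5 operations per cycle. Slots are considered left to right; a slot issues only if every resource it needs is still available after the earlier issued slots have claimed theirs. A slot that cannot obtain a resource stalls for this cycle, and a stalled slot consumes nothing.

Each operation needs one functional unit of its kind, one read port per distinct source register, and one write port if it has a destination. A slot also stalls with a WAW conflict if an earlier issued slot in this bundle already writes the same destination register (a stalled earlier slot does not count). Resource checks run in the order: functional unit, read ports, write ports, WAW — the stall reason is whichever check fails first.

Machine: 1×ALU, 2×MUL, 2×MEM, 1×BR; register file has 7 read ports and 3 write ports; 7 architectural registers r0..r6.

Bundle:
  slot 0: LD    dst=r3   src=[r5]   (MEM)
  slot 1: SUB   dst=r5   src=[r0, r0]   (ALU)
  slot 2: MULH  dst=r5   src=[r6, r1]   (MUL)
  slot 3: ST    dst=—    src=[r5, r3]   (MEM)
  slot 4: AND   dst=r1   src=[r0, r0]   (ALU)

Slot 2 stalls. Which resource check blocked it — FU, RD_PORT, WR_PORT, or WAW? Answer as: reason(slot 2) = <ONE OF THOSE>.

reason(slot 2) = WAW

  0. MEM→r3 ⇒ go  {1A/2Mu/1Ld/1B | 6r 2w}
  1. ALU→r5 ⇒ go  {0A/2Mu/1Ld/1B | 5r 1w}
  2. MUL→r5 ⇒ no(WAW)  {0A/2Mu/1Ld/1B | 5r 1w}
  3. MEM ⇒ go  {0A/2Mu/0Ld/1B | 3r 1w}
  4. ALU→r1 ⇒ no(FU)  {0A/2Mu/0Ld/1B | 3r 1w}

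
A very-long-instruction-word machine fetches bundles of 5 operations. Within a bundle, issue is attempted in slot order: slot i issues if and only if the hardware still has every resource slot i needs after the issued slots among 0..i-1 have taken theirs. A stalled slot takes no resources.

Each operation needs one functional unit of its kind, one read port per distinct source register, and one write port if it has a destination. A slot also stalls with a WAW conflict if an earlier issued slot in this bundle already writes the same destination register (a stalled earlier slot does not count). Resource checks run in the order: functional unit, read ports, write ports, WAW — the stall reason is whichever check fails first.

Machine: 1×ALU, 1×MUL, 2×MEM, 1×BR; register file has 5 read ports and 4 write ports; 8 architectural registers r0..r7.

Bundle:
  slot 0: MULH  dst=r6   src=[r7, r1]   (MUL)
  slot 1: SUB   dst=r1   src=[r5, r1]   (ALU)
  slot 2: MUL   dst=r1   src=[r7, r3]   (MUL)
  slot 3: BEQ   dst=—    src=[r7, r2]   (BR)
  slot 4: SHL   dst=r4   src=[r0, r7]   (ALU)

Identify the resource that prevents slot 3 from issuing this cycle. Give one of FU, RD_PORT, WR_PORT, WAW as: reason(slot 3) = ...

reason(slot 3) = RD_PORT

#0 MUL src=r7,r1 dispatched  <A:1 Mu:0 Ld:2 B:1 rd:3 wr:3>
#1 ALU src=r5,r1 dispatched  <A:0 Mu:0 Ld:2 B:1 rd:1 wr:2>
#2 MUL src=r7,r3 held:FU  <A:0 Mu:0 Ld:2 B:1 rd:1 wr:2>
#3 BR src=r7,r2 held:RD_PORT  <A:0 Mu:0 Ld:2 B:1 rd:1 wr:2>
#4 ALU src=r0,r7 held:FU  <A:0 Mu:0 Ld:2 B:1 rd:1 wr:2>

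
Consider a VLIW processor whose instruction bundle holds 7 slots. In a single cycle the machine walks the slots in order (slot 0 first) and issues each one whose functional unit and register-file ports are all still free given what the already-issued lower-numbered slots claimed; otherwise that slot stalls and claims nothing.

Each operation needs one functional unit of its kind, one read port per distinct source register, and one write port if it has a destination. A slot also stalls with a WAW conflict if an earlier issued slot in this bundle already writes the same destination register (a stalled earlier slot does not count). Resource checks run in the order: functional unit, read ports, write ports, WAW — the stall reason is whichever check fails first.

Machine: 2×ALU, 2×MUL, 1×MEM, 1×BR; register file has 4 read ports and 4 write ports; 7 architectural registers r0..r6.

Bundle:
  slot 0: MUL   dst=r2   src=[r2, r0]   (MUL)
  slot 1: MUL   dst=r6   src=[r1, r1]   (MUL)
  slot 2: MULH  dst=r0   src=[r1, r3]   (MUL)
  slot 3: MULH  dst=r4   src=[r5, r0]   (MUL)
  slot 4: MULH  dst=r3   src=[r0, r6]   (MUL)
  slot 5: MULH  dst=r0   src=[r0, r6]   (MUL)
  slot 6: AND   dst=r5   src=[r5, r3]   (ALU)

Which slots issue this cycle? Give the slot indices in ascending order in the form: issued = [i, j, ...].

issued = [0, 1]

  0. MUL→r2 ⇒ go  {2A/1Mu/1Ld/1B | 2r 3w}
  1. MUL→r6 ⇒ go  {2A/0Mu/1Ld/1B | 1r 2w}
  2. MUL→r0 ⇒ no(FU)  {2A/0Mu/1Ld/1B | 1r 2w}
  3. MUL→r4 ⇒ no(FU)  {2A/0Mu/1Ld/1B | 1r 2w}
  4. MUL→r3 ⇒ no(FU)  {2A/0Mu/1Ld/1B | 1r 2w}
  5. MUL→r0 ⇒ no(FU)  {2A/0Mu/1Ld/1B | 1r 2w}
  6. ALU→r5 ⇒ no(RD_PORT)  {2A/0Mu/1Ld/1B | 1r 2w}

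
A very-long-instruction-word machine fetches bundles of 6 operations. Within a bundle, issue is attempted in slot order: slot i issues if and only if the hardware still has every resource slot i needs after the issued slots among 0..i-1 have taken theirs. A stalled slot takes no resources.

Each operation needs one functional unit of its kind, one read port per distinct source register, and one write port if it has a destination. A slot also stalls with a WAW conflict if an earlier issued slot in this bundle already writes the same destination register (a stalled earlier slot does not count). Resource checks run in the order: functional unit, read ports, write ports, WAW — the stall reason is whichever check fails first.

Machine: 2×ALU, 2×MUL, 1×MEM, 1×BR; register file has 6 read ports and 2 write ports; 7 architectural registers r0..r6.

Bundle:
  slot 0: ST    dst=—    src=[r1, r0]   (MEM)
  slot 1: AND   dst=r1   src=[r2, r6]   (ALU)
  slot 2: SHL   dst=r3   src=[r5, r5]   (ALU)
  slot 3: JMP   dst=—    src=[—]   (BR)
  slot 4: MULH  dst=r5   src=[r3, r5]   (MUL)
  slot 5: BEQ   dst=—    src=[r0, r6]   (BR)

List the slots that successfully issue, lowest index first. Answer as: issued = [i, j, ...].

[0] MEM needs rd=2 wr=0: ok; after: ALU=2 MUL=2 MEM=0 BR=1, R=4, W=2
[1] ALU needs rd=2 wr=1: ok; after: ALU=1 MUL=2 MEM=0 BR=1, R=2, W=1
[2] ALU needs rd=1 wr=1: ok; after: ALU=0 MUL=2 MEM=0 BR=1, R=1, W=0
[3] BR needs rd=0 wr=0: ok; after: ALU=0 MUL=2 MEM=0 BR=0, R=1, W=0
[4] MUL needs rd=2 wr=1: RD_PORT; after: ALU=0 MUL=2 MEM=0 BR=0, R=1, W=0
[5] BR needs rd=2 wr=0: FU; after: ALU=0 MUL=2 MEM=0 BR=0, R=1, W=0

issued = [0, 1, 2, 3]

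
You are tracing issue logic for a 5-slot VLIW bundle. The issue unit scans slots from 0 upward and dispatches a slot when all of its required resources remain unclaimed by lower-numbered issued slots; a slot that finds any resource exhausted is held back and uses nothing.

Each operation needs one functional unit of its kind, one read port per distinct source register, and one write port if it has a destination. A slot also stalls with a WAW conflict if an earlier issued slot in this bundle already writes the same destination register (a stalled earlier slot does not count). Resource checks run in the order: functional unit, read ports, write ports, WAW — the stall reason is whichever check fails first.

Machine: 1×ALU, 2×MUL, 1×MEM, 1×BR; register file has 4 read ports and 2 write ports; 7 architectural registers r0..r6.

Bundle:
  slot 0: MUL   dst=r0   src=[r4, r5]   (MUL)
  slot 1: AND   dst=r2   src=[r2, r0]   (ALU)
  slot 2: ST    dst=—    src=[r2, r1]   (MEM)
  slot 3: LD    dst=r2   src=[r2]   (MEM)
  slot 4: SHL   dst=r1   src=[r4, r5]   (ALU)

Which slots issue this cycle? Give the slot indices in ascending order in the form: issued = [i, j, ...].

issued = [0, 1]

  0. MUL→r0 ⇒ go  {1A/1Mu/1Ld/1B | 2r 1w}
  1. ALU→r2 ⇒ go  {0A/1Mu/1Ld/1B | 0r 0w}
  2. MEM ⇒ no(RD_PORT)  {0A/1Mu/1Ld/1B | 0r 0w}
  3. MEM→r2 ⇒ no(RD_PORT)  {0A/1Mu/1Ld/1B | 0r 0w}
  4. ALU→r1 ⇒ no(FU)  {0A/1Mu/1Ld/1B | 0r 0w}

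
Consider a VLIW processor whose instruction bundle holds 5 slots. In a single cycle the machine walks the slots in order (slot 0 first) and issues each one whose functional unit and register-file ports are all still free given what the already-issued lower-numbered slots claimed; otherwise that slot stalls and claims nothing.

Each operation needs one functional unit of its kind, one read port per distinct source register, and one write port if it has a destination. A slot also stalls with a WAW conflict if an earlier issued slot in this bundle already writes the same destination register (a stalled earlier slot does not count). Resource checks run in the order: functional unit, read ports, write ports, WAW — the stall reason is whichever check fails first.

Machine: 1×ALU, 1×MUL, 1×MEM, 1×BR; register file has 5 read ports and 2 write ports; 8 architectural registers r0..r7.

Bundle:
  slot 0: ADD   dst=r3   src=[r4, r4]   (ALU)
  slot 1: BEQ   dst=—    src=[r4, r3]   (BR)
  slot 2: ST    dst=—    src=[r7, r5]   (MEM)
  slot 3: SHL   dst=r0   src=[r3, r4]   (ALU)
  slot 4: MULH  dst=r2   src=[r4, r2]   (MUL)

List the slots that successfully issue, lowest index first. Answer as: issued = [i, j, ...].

issued = [0, 1, 2]

[0] ALU needs rd=1 wr=1: ok; after: ALU=0 MUL=1 MEM=1 BR=1, R=4, W=1
[1] BR needs rd=2 wr=0: ok; after: ALU=0 MUL=1 MEM=1 BR=0, R=2, W=1
[2] MEM needs rd=2 wr=0: ok; after: ALU=0 MUL=1 MEM=0 BR=0, R=0, W=1
[3] ALU needs rd=2 wr=1: FU; after: ALU=0 MUL=1 MEM=0 BR=0, R=0, W=1
[4] MUL needs rd=2 wr=1: RD_PORT; after: ALU=0 MUL=1 MEM=0 BR=0, R=0, W=1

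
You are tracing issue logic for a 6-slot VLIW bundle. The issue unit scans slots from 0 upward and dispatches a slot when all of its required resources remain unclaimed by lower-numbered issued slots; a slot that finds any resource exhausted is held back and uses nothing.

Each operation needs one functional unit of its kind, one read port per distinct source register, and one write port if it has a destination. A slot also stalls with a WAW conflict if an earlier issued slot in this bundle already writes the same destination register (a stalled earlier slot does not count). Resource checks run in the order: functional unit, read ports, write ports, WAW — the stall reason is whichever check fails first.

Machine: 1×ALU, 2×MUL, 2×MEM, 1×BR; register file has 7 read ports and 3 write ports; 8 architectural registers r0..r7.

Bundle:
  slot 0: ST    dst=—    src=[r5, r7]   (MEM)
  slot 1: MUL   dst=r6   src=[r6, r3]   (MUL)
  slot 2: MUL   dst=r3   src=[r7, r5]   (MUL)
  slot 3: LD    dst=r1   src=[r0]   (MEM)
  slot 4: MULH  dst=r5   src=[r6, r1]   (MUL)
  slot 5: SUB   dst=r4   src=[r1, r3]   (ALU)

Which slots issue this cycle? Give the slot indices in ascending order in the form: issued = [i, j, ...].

(0) want 1×MEM +2rd +0wr — yes → AL1|MU2|ME1|BR1|rd5|wr3
(1) want 1×MUL +2rd +1wr — yes → AL1|MU1|ME1|BR1|rd3|wr2
(2) want 1×MUL +2rd +1wr — yes → AL1|MU0|ME1|BR1|rd1|wr1
(3) want 1×MEM +1rd +1wr — yes → AL1|MU0|ME0|BR1|rd0|wr0
(4) want 1×MUL +2rd +1wr — FU → AL1|MU0|ME0|BR1|rd0|wr0
(5) want 1×ALU +2rd +1wr — RD_PORT → AL1|MU0|ME0|BR1|rd0|wr0

issued = [0, 1, 2, 3]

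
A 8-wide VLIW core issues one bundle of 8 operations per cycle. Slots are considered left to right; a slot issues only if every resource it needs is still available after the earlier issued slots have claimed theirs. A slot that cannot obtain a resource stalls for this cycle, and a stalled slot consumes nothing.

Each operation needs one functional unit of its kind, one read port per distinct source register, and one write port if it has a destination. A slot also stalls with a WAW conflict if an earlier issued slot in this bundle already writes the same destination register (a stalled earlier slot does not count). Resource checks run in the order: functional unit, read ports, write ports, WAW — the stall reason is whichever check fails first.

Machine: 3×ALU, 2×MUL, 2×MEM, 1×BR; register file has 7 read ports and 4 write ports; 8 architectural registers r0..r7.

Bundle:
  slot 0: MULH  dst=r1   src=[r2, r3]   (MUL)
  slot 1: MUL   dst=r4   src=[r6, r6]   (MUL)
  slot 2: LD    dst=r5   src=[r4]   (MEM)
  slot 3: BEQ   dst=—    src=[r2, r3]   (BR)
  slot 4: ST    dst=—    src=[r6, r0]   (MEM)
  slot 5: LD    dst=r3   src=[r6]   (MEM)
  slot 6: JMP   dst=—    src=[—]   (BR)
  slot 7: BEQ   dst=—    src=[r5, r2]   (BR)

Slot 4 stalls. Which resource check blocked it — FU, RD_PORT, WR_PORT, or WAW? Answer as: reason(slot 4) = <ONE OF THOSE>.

slot 0 (MUL): ISSUE — free A3,Mu1,Ld2,B1 rp5 wp3
slot 1 (MUL): ISSUE — free A3,Mu0,Ld2,B1 rp4 wp2
slot 2 (MEM): ISSUE — free A3,Mu0,Ld1,B1 rp3 wp1
slot 3 (BR): ISSUE — free A3,Mu0,Ld1,B0 rp1 wp1
slot 4 (MEM): stall RD_PORT — free A3,Mu0,Ld1,B0 rp1 wp1
slot 5 (MEM): ISSUE — free A3,Mu0,Ld0,B0 rp0 wp0
slot 6 (BR): stall FU — free A3,Mu0,Ld0,B0 rp0 wp0
slot 7 (BR): stall FU — free A3,Mu0,Ld0,B0 rp0 wp0

reason(slot 4) = RD_PORT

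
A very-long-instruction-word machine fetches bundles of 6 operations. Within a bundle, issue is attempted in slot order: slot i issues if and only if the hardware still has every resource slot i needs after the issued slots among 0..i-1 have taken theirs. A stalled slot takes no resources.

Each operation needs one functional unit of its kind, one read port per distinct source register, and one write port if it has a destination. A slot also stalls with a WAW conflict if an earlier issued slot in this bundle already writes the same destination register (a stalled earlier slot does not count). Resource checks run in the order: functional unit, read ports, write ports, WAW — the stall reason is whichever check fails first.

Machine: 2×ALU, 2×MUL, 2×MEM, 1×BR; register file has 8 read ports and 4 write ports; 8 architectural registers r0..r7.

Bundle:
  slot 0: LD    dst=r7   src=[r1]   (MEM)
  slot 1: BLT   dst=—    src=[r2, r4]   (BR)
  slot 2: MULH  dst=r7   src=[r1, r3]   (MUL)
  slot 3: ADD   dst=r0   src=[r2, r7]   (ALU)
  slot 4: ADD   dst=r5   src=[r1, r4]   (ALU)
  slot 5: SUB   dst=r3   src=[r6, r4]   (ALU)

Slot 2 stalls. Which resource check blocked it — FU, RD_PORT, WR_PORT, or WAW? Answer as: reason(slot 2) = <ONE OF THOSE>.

reason(slot 2) = WAW

  0. MEM→r7 ⇒ go  {2A/2Mu/1Ld/1B | 7r 3w}
  1. BR ⇒ go  {2A/2Mu/1Ld/0B | 5r 3w}
  2. MUL→r7 ⇒ no(WAW)  {2A/2Mu/1Ld/0B | 5r 3w}
  3. ALU→r0 ⇒ go  {1A/2Mu/1Ld/0B | 3r 2w}
  4. ALU→r5 ⇒ go  {0A/2Mu/1Ld/0B | 1r 1w}
  5. ALU→r3 ⇒ no(FU)  {0A/2Mu/1Ld/0B | 1r 1w}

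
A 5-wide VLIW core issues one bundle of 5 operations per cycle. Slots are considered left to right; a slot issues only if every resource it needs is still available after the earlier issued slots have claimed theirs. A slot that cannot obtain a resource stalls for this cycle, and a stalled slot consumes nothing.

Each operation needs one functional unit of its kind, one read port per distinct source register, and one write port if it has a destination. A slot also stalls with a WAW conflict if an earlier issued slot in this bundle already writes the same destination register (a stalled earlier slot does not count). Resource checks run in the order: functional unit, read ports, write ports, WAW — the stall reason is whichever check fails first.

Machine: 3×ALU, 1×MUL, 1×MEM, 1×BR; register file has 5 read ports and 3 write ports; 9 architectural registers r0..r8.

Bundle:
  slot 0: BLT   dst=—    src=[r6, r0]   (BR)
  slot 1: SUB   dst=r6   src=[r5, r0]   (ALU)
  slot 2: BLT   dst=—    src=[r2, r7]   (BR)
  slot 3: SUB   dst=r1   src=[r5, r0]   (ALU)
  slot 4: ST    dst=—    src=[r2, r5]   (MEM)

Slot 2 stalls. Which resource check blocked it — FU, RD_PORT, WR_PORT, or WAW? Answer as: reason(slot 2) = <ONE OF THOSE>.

reason(slot 2) = FU

#0 BR src=r6,r0 dispatched  <A:3 Mu:1 Ld:1 B:0 rd:3 wr:3>
#1 ALU src=r5,r0 dispatched  <A:2 Mu:1 Ld:1 B:0 rd:1 wr:2>
#2 BR src=r2,r7 held:FU  <A:2 Mu:1 Ld:1 B:0 rd:1 wr:2>
#3 ALU src=r5,r0 held:RD_PORT  <A:2 Mu:1 Ld:1 B:0 rd:1 wr:2>
#4 MEM src=r2,r5 held:RD_PORT  <A:2 Mu:1 Ld:1 B:0 rd:1 wr:2>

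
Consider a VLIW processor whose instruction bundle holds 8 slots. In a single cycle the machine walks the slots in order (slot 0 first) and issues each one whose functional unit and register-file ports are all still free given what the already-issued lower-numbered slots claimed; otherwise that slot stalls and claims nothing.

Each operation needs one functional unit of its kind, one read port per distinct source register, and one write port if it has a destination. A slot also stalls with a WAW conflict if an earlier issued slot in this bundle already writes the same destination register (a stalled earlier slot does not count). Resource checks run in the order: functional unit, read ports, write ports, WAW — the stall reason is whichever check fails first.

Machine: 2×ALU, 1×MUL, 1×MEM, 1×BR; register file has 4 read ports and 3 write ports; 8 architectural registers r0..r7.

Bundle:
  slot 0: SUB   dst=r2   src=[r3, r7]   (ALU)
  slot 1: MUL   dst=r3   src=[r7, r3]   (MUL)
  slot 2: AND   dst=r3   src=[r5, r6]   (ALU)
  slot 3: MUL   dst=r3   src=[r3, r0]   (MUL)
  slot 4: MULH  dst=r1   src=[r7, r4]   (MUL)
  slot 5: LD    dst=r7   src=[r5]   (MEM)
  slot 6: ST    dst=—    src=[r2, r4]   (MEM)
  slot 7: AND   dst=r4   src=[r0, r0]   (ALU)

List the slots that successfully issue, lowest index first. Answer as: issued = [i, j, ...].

issued = [0, 1]

(0) want 1×ALU +2rd +1wr — yes → AL1|MU1|ME1|BR1|rd2|wr2
(1) want 1×MUL +2rd +1wr — yes → AL1|MU0|ME1|BR1|rd0|wr1
(2) want 1×ALU +2rd +1wr — RD_PORT → AL1|MU0|ME1|BR1|rd0|wr1
(3) want 1×MUL +2rd +1wr — FU → AL1|MU0|ME1|BR1|rd0|wr1
(4) want 1×MUL +2rd +1wr — FU → AL1|MU0|ME1|BR1|rd0|wr1
(5) want 1×MEM +1rd +1wr — RD_PORT → AL1|MU0|ME1|BR1|rd0|wr1
(6) want 1×MEM +2rd +0wr — RD_PORT → AL1|MU0|ME1|BR1|rd0|wr1
(7) want 1×ALU +1rd +1wr — RD_PORT → AL1|MU0|ME1|BR1|rd0|wr1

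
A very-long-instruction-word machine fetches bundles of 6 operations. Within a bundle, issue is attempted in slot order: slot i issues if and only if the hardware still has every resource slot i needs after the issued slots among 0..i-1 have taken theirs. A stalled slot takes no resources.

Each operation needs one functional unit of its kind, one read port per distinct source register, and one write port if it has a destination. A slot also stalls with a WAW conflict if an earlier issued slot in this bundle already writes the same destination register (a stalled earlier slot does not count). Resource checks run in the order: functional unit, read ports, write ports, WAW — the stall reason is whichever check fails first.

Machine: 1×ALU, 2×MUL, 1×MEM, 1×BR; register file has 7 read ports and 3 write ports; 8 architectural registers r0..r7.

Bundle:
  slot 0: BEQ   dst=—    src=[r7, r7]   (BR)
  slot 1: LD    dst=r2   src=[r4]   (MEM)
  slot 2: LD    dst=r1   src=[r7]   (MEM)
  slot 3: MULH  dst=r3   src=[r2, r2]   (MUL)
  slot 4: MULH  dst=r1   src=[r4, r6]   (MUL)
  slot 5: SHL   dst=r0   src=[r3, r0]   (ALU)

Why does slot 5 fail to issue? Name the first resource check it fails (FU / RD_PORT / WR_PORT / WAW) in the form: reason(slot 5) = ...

slot 0 (BR): ISSUE — free A1,Mu2,Ld1,B0 rp6 wp3
slot 1 (MEM): ISSUE — free A1,Mu2,Ld0,B0 rp5 wp2
slot 2 (MEM): stall FU — free A1,Mu2,Ld0,B0 rp5 wp2
slot 3 (MUL): ISSUE — free A1,Mu1,Ld0,B0 rp4 wp1
slot 4 (MUL): ISSUE — free A1,Mu0,Ld0,B0 rp2 wp0
slot 5 (ALU): stall WR_PORT — free A1,Mu0,Ld0,B0 rp2 wp0

reason(slot 5) = WR_PORT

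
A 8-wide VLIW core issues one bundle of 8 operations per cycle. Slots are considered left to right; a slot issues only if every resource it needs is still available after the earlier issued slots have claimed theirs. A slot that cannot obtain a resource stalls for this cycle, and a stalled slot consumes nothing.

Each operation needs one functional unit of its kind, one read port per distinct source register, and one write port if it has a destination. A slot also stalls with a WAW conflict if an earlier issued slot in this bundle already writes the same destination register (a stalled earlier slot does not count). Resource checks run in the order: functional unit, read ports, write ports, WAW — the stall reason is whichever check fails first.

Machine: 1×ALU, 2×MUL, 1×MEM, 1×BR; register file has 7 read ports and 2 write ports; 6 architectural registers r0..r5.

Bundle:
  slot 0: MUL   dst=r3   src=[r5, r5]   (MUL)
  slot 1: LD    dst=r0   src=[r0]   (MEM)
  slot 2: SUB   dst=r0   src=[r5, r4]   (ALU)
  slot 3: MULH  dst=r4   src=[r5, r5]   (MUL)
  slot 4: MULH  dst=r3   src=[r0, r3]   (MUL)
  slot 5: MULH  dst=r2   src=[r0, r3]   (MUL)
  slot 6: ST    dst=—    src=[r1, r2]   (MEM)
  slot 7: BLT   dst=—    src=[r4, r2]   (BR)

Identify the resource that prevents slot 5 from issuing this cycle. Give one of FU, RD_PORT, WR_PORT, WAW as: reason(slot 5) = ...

  0. MUL→r3 ⇒ go  {1A/1Mu/1Ld/1B | 6r 1w}
  1. MEM→r0 ⇒ go  {1A/1Mu/0Ld/1B | 5r 0w}
  2. ALU→r0 ⇒ no(WR_PORT)  {1A/1Mu/0Ld/1B | 5r 0w}
  3. MUL→r4 ⇒ no(WR_PORT)  {1A/1Mu/0Ld/1B | 5r 0w}
  4. MUL→r3 ⇒ no(WR_PORT)  {1A/1Mu/0Ld/1B | 5r 0w}
  5. MUL→r2 ⇒ no(WR_PORT)  {1A/1Mu/0Ld/1B | 5r 0w}
  6. MEM ⇒ no(FU)  {1A/1Mu/0Ld/1B | 5r 0w}
  7. BR ⇒ go  {1A/1Mu/0Ld/0B | 3r 0w}

reason(slot 5) = WR_PORT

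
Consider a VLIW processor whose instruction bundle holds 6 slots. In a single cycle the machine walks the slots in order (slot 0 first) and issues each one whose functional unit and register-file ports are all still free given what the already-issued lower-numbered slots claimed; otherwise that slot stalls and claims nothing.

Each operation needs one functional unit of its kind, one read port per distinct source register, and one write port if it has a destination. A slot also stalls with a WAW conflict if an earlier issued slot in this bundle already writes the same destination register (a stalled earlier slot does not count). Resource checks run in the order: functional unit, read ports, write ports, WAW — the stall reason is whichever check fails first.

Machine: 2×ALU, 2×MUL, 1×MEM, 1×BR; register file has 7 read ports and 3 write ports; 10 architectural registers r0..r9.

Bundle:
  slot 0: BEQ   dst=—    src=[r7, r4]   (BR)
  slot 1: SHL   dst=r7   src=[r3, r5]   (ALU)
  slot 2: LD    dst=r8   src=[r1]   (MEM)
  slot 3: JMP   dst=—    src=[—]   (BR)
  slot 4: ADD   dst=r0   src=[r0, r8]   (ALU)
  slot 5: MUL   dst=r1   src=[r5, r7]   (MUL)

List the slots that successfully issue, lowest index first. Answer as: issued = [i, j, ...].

(0) want 1×BR +2rd +0wr — yes → AL2|MU2|ME1|BR0|rd5|wr3
(1) want 1×ALU +2rd +1wr — yes → AL1|MU2|ME1|BR0|rd3|wr2
(2) want 1×MEM +1rd +1wr — yes → AL1|MU2|ME0|BR0|rd2|wr1
(3) want 1×BR +0rd +0wr — FU → AL1|MU2|ME0|BR0|rd2|wr1
(4) want 1×ALU +2rd +1wr — yes → AL0|MU2|ME0|BR0|rd0|wr0
(5) want 1×MUL +2rd +1wr — RD_PORT → AL0|MU2|ME0|BR0|rd0|wr0

issued = [0, 1, 2, 4]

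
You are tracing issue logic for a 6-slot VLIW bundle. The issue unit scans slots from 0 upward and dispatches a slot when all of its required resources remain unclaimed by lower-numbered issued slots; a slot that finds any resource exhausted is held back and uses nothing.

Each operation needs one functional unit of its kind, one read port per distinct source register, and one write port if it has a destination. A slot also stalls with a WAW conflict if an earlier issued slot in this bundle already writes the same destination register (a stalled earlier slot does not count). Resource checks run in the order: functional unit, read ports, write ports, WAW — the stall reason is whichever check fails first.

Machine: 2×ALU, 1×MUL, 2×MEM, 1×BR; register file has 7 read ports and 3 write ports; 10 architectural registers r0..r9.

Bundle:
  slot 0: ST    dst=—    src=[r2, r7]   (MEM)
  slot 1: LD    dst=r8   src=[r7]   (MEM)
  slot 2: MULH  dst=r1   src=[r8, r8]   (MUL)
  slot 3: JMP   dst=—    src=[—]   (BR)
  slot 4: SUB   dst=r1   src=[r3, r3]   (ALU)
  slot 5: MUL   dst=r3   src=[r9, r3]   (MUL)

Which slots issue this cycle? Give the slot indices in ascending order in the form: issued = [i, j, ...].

issued = [0, 1, 2, 3]

[0] MEM needs rd=2 wr=0: ok; after: ALU=2 MUL=1 MEM=1 BR=1, R=5, W=3
[1] MEM needs rd=1 wr=1: ok; after: ALU=2 MUL=1 MEM=0 BR=1, R=4, W=2
[2] MUL needs rd=1 wr=1: ok; after: ALU=2 MUL=0 MEM=0 BR=1, R=3, W=1
[3] BR needs rd=0 wr=0: ok; after: ALU=2 MUL=0 MEM=0 BR=0, R=3, W=1
[4] ALU needs rd=1 wr=1: WAW; after: ALU=2 MUL=0 MEM=0 BR=0, R=3, W=1
[5] MUL needs rd=2 wr=1: FU; after: ALU=2 MUL=0 MEM=0 BR=0, R=3, W=1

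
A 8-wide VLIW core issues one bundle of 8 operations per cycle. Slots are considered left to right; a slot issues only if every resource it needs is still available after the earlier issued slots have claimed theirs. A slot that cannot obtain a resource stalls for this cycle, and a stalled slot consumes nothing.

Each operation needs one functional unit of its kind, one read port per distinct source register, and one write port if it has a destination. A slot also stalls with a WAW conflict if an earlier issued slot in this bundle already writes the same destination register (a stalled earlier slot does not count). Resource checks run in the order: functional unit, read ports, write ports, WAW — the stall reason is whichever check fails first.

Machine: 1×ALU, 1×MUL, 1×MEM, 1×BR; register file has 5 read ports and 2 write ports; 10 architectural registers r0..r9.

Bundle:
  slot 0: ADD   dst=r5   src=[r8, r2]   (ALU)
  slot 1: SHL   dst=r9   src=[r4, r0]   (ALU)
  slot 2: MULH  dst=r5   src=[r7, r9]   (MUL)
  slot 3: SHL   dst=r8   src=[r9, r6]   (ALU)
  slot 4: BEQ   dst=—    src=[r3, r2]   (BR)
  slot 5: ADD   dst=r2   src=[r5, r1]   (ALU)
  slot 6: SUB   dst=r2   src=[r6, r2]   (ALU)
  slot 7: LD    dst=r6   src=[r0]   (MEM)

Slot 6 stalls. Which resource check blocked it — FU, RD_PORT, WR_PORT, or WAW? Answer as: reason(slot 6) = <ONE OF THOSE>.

reason(slot 6) = FU

slot 0 (ALU): ISSUE — free A0,Mu1,Ld1,B1 rp3 wp1
slot 1 (ALU): stall FU — free A0,Mu1,Ld1,B1 rp3 wp1
slot 2 (MUL): stall WAW — free A0,Mu1,Ld1,B1 rp3 wp1
slot 3 (ALU): stall FU — free A0,Mu1,Ld1,B1 rp3 wp1
slot 4 (BR): ISSUE — free A0,Mu1,Ld1,B0 rp1 wp1
slot 5 (ALU): stall FU — free A0,Mu1,Ld1,B0 rp1 wp1
slot 6 (ALU): stall FU — free A0,Mu1,Ld1,B0 rp1 wp1
slot 7 (MEM): ISSUE — free A0,Mu1,Ld0,B0 rp0 wp0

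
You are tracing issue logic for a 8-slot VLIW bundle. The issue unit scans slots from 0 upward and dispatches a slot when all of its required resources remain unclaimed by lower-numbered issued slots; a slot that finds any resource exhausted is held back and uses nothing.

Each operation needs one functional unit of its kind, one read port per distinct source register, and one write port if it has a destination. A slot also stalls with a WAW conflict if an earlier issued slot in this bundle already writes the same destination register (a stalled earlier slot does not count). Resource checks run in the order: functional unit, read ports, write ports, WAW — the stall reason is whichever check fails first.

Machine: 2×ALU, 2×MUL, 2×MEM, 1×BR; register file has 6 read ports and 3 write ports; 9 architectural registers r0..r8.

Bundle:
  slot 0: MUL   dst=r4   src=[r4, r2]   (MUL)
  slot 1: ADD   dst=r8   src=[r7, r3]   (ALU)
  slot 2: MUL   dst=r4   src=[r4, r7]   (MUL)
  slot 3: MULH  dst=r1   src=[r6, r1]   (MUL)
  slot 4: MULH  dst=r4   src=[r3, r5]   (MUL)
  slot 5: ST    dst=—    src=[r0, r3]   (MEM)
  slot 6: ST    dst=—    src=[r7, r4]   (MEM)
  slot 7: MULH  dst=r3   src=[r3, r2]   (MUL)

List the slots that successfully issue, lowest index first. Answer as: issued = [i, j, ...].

issued = [0, 1, 3]

#0 MUL src=r4,r2 dispatched  <A:2 Mu:1 Ld:2 B:1 rd:4 wr:2>
#1 ALU src=r7,r3 dispatched  <A:1 Mu:1 Ld:2 B:1 rd:2 wr:1>
#2 MUL src=r4,r7 held:WAW  <A:1 Mu:1 Ld:2 B:1 rd:2 wr:1>
#3 MUL src=r6,r1 dispatched  <A:1 Mu:0 Ld:2 B:1 rd:0 wr:0>
#4 MUL src=r3,r5 held:FU  <A:1 Mu:0 Ld:2 B:1 rd:0 wr:0>
#5 MEM src=r0,r3 held:RD_PORT  <A:1 Mu:0 Ld:2 B:1 rd:0 wr:0>
#6 MEM src=r7,r4 held:RD_PORT  <A:1 Mu:0 Ld:2 B:1 rd:0 wr:0>
#7 MUL src=r3,r2 held:FU  <A:1 Mu:0 Ld:2 B:1 rd:0 wr:0>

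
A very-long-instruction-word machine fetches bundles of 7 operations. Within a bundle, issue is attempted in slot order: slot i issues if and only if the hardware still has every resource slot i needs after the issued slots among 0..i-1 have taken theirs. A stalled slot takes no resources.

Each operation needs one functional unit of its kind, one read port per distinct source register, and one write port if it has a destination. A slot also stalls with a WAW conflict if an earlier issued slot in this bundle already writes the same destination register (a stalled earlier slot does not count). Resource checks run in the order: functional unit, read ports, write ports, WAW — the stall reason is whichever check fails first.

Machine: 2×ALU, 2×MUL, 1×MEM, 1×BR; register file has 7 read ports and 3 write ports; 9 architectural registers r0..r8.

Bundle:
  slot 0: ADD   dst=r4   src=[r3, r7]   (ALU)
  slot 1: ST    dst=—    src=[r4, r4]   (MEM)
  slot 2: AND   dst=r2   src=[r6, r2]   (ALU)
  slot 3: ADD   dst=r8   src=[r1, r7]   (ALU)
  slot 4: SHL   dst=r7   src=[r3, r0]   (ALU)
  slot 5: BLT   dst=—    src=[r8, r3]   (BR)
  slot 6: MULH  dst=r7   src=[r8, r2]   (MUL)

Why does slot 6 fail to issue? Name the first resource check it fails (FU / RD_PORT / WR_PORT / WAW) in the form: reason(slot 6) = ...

reason(slot 6) = RD_PORT

(0) want 1×ALU +2rd +1wr — yes → AL1|MU2|ME1|BR1|rd5|wr2
(1) want 1×MEM +1rd +0wr — yes → AL1|MU2|ME0|BR1|rd4|wr2
(2) want 1×ALU +2rd +1wr — yes → AL0|MU2|ME0|BR1|rd2|wr1
(3) want 1×ALU +2rd +1wr — FU → AL0|MU2|ME0|BR1|rd2|wr1
(4) want 1×ALU +2rd +1wr — FU → AL0|MU2|ME0|BR1|rd2|wr1
(5) want 1×BR +2rd +0wr — yes → AL0|MU2|ME0|BR0|rd0|wr1
(6) want 1×MUL +2rd +1wr — RD_PORT → AL0|MU2|ME0|BR0|rd0|wr1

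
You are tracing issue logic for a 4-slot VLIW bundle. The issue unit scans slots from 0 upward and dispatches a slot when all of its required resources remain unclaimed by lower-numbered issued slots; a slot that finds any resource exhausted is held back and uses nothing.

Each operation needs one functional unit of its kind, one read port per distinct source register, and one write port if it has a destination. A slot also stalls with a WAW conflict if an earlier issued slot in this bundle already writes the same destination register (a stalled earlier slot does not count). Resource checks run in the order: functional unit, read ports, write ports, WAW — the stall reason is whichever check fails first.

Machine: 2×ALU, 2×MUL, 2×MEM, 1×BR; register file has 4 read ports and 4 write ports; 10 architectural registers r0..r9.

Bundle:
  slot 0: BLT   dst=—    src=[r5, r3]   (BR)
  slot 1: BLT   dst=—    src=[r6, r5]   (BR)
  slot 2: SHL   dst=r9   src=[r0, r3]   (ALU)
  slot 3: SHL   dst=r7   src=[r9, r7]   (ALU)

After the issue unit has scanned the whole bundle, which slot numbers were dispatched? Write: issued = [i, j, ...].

[0] BR needs rd=2 wr=0: ok; after: ALU=2 MUL=2 MEM=2 BR=0, R=2, W=4
[1] BR needs rd=2 wr=0: FU; after: ALU=2 MUL=2 MEM=2 BR=0, R=2, W=4
[2] ALU needs rd=2 wr=1: ok; after: ALU=1 MUL=2 MEM=2 BR=0, R=0, W=3
[3] ALU needs rd=2 wr=1: RD_PORT; after: ALU=1 MUL=2 MEM=2 BR=0, R=0, W=3

issued = [0, 2]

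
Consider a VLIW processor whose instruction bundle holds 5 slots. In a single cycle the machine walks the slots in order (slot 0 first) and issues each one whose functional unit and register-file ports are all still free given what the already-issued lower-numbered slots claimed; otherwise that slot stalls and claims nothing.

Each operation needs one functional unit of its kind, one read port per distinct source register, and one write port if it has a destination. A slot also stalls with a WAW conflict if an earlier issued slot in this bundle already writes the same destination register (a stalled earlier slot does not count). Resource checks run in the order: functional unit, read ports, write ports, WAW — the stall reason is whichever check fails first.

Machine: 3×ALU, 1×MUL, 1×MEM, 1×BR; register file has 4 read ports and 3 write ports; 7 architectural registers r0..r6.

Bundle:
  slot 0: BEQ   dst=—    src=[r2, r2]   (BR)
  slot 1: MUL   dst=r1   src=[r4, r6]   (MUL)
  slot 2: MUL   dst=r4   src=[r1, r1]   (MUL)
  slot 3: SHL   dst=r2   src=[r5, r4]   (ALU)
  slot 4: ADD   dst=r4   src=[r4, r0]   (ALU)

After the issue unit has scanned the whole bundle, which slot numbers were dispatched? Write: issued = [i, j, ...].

issued = [0, 1]

[0] BR needs rd=1 wr=0: ok; after: ALU=3 MUL=1 MEM=1 BR=0, R=3, W=3
[1] MUL needs rd=2 wr=1: ok; after: ALU=3 MUL=0 MEM=1 BR=0, R=1, W=2
[2] MUL needs rd=1 wr=1: FU; after: ALU=3 MUL=0 MEM=1 BR=0, R=1, W=2
[3] ALU needs rd=2 wr=1: RD_PORT; after: ALU=3 MUL=0 MEM=1 BR=0, R=1, W=2
[4] ALU needs rd=2 wr=1: RD_PORT; after: ALU=3 MUL=0 MEM=1 BR=0, R=1, W=2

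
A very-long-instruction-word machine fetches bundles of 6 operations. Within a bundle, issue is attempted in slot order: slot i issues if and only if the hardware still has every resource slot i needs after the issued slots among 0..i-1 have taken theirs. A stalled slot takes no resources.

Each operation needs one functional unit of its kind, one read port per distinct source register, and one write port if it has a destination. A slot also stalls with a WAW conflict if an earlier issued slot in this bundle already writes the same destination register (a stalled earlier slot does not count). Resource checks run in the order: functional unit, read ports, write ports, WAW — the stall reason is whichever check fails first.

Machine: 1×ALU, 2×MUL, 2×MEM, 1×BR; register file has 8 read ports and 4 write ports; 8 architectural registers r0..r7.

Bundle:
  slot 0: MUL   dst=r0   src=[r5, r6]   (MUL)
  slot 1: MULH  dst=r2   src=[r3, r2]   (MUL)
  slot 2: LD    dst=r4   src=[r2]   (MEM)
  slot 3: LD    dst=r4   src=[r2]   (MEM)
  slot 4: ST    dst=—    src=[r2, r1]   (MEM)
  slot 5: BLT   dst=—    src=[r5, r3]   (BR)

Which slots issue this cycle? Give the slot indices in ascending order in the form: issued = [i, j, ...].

issued = [0, 1, 2, 4]

[0] MUL needs rd=2 wr=1: ok; after: ALU=1 MUL=1 MEM=2 BR=1, R=6, W=3
[1] MUL needs rd=2 wr=1: ok; after: ALU=1 MUL=0 MEM=2 BR=1, R=4, W=2
[2] MEM needs rd=1 wr=1: ok; after: ALU=1 MUL=0 MEM=1 BR=1, R=3, W=1
[3] MEM needs rd=1 wr=1: WAW; after: ALU=1 MUL=0 MEM=1 BR=1, R=3, W=1
[4] MEM needs rd=2 wr=0: ok; after: ALU=1 MUL=0 MEM=0 BR=1, R=1, W=1
[5] BR needs rd=2 wr=0: RD_PORT; after: ALU=1 MUL=0 MEM=0 BR=1, R=1, W=1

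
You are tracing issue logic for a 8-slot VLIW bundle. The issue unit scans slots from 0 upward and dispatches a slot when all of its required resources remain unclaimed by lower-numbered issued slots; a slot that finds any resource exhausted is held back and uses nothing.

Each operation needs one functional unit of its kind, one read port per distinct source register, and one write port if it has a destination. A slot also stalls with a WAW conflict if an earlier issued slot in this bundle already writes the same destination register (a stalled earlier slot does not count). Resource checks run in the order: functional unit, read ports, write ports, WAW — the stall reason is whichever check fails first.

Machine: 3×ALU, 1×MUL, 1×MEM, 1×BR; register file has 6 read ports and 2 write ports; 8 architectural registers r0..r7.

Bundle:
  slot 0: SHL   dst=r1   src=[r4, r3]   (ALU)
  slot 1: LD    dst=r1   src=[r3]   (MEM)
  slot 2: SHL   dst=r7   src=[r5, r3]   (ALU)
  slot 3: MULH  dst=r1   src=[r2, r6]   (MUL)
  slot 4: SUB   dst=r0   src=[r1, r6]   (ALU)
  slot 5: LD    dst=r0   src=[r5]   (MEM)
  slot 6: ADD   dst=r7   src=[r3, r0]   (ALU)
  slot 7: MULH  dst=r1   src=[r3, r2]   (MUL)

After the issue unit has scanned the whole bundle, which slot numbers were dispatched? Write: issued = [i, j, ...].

issued = [0, 2]

  0. ALU→r1 ⇒ go  {2A/1Mu/1Ld/1B | 4r 1w}
  1. MEM→r1 ⇒ no(WAW)  {2A/1Mu/1Ld/1B | 4r 1w}
  2. ALU→r7 ⇒ go  {1A/1Mu/1Ld/1B | 2r 0w}
  3. MUL→r1 ⇒ no(WR_PORT)  {1A/1Mu/1Ld/1B | 2r 0w}
  4. ALU→r0 ⇒ no(WR_PORT)  {1A/1Mu/1Ld/1B | 2r 0w}
  5. MEM→r0 ⇒ no(WR_PORT)  {1A/1Mu/1Ld/1B | 2r 0w}
  6. ALU→r7 ⇒ no(WR_PORT)  {1A/1Mu/1Ld/1B | 2r 0w}
  7. MUL→r1 ⇒ no(WR_PORT)  {1A/1Mu/1Ld/1B | 2r 0w}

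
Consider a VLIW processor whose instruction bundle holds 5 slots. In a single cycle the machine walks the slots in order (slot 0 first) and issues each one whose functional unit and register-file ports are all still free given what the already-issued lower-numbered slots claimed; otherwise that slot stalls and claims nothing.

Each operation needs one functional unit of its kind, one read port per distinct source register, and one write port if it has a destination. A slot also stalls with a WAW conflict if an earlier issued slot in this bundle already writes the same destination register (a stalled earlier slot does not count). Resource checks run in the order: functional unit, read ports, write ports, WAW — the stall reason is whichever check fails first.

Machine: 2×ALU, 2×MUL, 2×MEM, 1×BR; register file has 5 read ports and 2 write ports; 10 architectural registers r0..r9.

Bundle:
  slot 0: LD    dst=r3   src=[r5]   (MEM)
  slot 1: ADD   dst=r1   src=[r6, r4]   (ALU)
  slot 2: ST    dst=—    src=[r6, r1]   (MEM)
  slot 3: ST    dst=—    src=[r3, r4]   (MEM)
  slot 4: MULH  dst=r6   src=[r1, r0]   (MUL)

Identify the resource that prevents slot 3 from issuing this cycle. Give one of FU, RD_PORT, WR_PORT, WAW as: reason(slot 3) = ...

#0 MEM src=r5 dispatched  <A:2 Mu:2 Ld:1 B:1 rd:4 wr:1>
#1 ALU src=r6,r4 dispatched  <A:1 Mu:2 Ld:1 B:1 rd:2 wr:0>
#2 MEM src=r6,r1 dispatched  <A:1 Mu:2 Ld:0 B:1 rd:0 wr:0>
#3 MEM src=r3,r4 held:FU  <A:1 Mu:2 Ld:0 B:1 rd:0 wr:0>
#4 MUL src=r1,r0 held:RD_PORT  <A:1 Mu:2 Ld:0 B:1 rd:0 wr:0>

reason(slot 3) = FU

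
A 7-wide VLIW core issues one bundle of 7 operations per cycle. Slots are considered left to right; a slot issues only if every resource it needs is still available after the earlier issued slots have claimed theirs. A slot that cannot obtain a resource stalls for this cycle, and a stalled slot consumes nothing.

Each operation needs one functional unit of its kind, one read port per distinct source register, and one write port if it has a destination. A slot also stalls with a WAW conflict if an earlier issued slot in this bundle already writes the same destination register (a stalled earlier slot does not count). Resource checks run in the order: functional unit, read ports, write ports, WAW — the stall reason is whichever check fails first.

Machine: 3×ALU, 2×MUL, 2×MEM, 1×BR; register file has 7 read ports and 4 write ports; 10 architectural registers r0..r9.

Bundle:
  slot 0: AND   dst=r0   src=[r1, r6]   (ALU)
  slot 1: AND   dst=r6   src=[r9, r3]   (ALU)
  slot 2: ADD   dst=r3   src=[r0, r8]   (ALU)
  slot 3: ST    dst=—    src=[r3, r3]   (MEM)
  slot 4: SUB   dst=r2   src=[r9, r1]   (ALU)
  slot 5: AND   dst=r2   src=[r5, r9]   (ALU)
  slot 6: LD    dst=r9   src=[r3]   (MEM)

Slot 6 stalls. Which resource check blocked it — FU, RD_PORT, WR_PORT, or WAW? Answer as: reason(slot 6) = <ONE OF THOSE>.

reason(slot 6) = RD_PORT

#0 ALU src=r1,r6 dispatched  <A:2 Mu:2 Ld:2 B:1 rd:5 wr:3>
#1 ALU src=r9,r3 dispatched  <A:1 Mu:2 Ld:2 B:1 rd:3 wr:2>
#2 ALU src=r0,r8 dispatched  <A:0 Mu:2 Ld:2 B:1 rd:1 wr:1>
#3 MEM src=r3,r3 dispatched  <A:0 Mu:2 Ld:1 B:1 rd:0 wr:1>
#4 ALU src=r9,r1 held:FU  <A:0 Mu:2 Ld:1 B:1 rd:0 wr:1>
#5 ALU src=r5,r9 held:FU  <A:0 Mu:2 Ld:1 B:1 rd:0 wr:1>
#6 MEM src=r3 held:RD_PORT  <A:0 Mu:2 Ld:1 B:1 rd:0 wr:1>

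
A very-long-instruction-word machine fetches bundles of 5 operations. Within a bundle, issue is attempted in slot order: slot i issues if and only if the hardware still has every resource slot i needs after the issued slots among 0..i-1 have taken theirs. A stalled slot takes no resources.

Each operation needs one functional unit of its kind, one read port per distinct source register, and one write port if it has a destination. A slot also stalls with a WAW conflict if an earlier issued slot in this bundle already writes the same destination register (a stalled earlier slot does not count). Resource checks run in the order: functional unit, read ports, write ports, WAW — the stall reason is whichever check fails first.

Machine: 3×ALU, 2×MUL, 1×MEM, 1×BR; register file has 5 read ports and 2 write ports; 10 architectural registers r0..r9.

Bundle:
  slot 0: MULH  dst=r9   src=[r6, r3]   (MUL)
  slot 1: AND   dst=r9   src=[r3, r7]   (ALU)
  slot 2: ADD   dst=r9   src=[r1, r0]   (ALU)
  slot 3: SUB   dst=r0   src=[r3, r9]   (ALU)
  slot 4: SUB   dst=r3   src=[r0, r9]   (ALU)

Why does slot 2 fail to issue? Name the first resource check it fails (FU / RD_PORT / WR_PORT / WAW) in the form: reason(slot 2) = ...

[0] MUL needs rd=2 wr=1: ok; after: ALU=3 MUL=1 MEM=1 BR=1, R=3, W=1
[1] ALU needs rd=2 wr=1: WAW; after: ALU=3 MUL=1 MEM=1 BR=1, R=3, W=1
[2] ALU needs rd=2 wr=1: WAW; after: ALU=3 MUL=1 MEM=1 BR=1, R=3, W=1
[3] ALU needs rd=2 wr=1: ok; after: ALU=2 MUL=1 MEM=1 BR=1, R=1, W=0
[4] ALU needs rd=2 wr=1: RD_PORT; after: ALU=2 MUL=1 MEM=1 BR=1, R=1, W=0

reason(slot 2) = WAW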